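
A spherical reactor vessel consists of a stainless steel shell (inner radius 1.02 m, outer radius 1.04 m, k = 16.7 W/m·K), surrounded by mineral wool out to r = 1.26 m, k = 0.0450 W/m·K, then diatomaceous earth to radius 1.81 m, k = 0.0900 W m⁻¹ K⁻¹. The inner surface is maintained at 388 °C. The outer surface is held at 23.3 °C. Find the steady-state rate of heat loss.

Treat each layer as a resistance in series:
  R_stainless steel = (1/1.02 − 1/1.04)/(4πk) = 0.01885/(4π·16.7) = 8.984×10^-5 K/W
  R_mineral wool = (1/1.04 − 1/1.26)/(4πk) = 0.1679/(4π·0.0450) = 0.2969 K/W
  R_diatomaceous earth = (1/1.26 − 1/1.81)/(4πk) = 0.2412/(4π·0.0900) = 0.2132 K/W
ΣR = 8.984×10^-5 + 0.2969 + 0.2132 = 0.5102 K/W
Q = ΔT/ΣR = (388 °C − 23.3 °C)/0.5102 = 715 W

Q = 715 W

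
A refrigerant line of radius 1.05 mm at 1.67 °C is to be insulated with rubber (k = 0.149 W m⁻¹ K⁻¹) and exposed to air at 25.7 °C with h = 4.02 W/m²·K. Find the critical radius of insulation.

r_cr = 3.71 cm

For a cylinder, r_cr = k_ins/h = 0.149/4.02 = 0.0371 m = 3.71 cm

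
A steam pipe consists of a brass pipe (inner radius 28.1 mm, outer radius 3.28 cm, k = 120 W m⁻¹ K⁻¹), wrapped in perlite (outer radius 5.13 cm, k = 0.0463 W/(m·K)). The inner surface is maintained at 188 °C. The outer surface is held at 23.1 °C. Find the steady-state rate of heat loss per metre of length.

Treat each layer as a resistance in series:
  R'_brass = ln(0.0328/0.0281)/(2πk) = 0.1547/(2π·120) = 2.051×10^-4 m·K/W
  R'_perlite = ln(0.0513/0.0328)/(2πk) = 0.4473/(2π·0.0463) = 1.537 m·K/W
ΣR = 2.051×10^-4 + 1.537 = 1.537 m·K/W
Q' = ΔT/ΣR = (188 °C − 23.1 °C)/1.537 = 107 W/m

Q' = 107 W/m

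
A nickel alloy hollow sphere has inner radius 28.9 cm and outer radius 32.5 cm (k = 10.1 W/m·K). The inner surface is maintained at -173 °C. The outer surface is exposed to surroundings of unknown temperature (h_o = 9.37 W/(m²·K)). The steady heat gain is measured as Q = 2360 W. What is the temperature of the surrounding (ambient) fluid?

Sum the resistances:
  R_nickel alloy = (1/0.289 − 1/0.325)/(4πk) = 0.3833/(4π·10.1) = 0.003020 K/W
  R_conv,out = 1/(4πr²h) = 1/(4π·0.325²·9.37) = 0.08041 K/W
ΣR = 0.08343 K/W
ΔT = Q·ΣR = 2360 × 0.08343 = 196.9 K
Heat flows inward, so T_out = T_in + ΔT = -173 + 196.9 = 23.9 °C

T_out = 23.9 °C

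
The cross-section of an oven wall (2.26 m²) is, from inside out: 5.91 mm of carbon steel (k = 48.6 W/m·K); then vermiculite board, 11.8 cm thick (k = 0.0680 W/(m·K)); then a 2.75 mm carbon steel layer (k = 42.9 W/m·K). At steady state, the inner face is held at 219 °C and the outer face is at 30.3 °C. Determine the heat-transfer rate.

Treat each layer as a resistance in series:
  R_carbon steel = L/(kA) = 0.00591/(48.6·2.26) = 5.381×10^-5 K/W
  R_vermiculite board = L/(kA) = 0.118/(0.0680·2.26) = 0.7678 K/W
  R_carbon steel = L/(kA) = 0.00275/(42.9·2.26) = 2.836×10^-5 K/W
ΣR = 5.381×10^-5 + 0.7678 + 2.836×10^-5 = 0.7679 K/W
Q = ΔT/ΣR = (219 °C − 30.3 °C)/0.7679 = 246 W

Q = 246 W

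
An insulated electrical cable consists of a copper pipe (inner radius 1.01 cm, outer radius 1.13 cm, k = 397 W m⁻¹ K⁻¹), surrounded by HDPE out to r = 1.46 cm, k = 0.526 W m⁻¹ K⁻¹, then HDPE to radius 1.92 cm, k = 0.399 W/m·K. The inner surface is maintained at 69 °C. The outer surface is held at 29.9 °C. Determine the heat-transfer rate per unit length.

Series thermal resistances, inner to outer:
  R'_copper = ln(0.0113/0.0101)/(2πk) = 0.1123/(2π·397) = 4.501×10^-5 m·K/W
  R'_HDPE = ln(0.0146/0.0113)/(2πk) = 0.2562/(2π·0.526) = 0.07753 m·K/W
  R'_HDPE = ln(0.0192/0.0146)/(2πk) = 0.2739/(2π·0.399) = 0.1092 m·K/W
ΣR = 4.501×10^-5 + 0.07753 + 0.1092 = 0.1868 m·K/W
Q' = ΔT/ΣR = (69 °C − 29.9 °C)/0.1868 = 209 W/m

Q' = 209 W/m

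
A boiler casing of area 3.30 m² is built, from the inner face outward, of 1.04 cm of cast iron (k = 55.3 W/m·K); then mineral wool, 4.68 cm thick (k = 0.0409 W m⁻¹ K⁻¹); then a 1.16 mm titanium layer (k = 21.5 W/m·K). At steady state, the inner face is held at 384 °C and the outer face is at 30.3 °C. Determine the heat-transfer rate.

Q = 1020 W

Series thermal resistances, inner to outer:
  R_cast iron = L/(kA) = 0.0104/(55.3·3.30) = 5.699×10^-5 K/W
  R_mineral wool = L/(kA) = 0.0468/(0.0409·3.30) = 0.3467 K/W
  R_titanium = L/(kA) = 0.00116/(21.5·3.30) = 1.635×10^-5 K/W
ΣR = 5.699×10^-5 + 0.3467 + 1.635×10^-5 = 0.3468 K/W
Q = ΔT/ΣR = (384 °C − 30.3 °C)/0.3468 = 1020 W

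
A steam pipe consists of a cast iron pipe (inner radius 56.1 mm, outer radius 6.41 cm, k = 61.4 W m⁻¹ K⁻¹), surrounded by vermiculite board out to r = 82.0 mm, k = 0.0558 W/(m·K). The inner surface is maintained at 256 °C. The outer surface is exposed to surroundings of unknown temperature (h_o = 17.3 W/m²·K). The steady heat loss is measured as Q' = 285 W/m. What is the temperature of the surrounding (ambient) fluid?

Series resistances:
  R'_cast iron = ln(0.0641/0.0561)/(2πk) = 0.1333/(2π·61.4) = 3.455×10^-4 m·K/W
  R'_vermiculite board = ln(0.0820/0.0641)/(2πk) = 0.2463/(2π·0.0558) = 0.7024 m·K/W
  R'_conv,out = 1/(2πr h) = 1/(2π·0.0820·17.3) = 0.1122 m·K/W
ΣR = 0.8150 m·K/W
ΔT = Q'·ΣR = 285 × 0.8150 = 232.3 K
Heat flows outward, so T_out = T_in − ΔT = 256 − 232.3 = 23.7 °C

T_out = 23.7 °C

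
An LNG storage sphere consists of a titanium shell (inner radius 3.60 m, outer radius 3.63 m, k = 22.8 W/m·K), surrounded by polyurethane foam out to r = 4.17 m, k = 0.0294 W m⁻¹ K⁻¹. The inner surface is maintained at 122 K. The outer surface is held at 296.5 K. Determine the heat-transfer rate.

Treat each layer as a resistance in series:
  R_titanium = (1/3.60 − 1/3.63)/(4πk) = 0.002296/(4π·22.8) = 8.012×10^-6 K/W
  R_polyurethane foam = (1/3.63 − 1/4.17)/(4πk) = 0.03567/(4π·0.0294) = 0.09656 K/W
ΣR = 8.012×10^-6 + 0.09656 = 0.09657 K/W
Q = ΔT/ΣR = (122 K − 296.5 K)/0.09657 = -1810 W
(Negative Q ⇒ heat flows inward; heat gain = 1810 W.)

Q = 1810 W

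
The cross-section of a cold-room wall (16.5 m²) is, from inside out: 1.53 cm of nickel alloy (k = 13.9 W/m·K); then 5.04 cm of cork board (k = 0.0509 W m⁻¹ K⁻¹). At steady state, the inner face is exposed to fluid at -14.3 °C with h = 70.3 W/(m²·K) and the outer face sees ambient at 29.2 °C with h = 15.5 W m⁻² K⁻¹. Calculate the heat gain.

Q = 671 W

Series thermal resistances, inner to outer:
  R_conv,in = 1/(hA) = 1/(70.3·16.5) = 8.621×10^-4 K/W
  R_nickel alloy = L/(kA) = 0.0153/(13.9·16.5) = 6.671×10^-5 K/W
  R_cork board = L/(kA) = 0.0504/(0.0509·16.5) = 0.06001 K/W
  R_conv,out = 1/(hA) = 1/(15.5·16.5) = 0.003910 K/W
ΣR = 8.621×10^-4 + 6.671×10^-5 + 0.06001 + 0.003910 = 0.06485 K/W
Q = ΔT/ΣR = (-14.3 °C − 29.2 °C)/0.06485 = -671 W
(Negative Q ⇒ heat flows inward; heat gain = 671 W.)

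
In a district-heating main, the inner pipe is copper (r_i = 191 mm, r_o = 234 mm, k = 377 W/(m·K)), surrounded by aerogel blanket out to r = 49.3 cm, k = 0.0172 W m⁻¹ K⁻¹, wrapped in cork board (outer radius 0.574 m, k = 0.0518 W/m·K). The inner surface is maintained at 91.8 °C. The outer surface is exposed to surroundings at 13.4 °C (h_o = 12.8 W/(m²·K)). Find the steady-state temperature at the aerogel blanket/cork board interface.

Treat each layer as a resistance in series:
  R'_copper = ln(0.234/0.191)/(2πk) = 0.2030/(2π·377) = 8.572×10^-5 m·K/W
  R'_aerogel blanket = ln(0.493/0.234)/(2πk) = 0.7452/(2π·0.0172) = 6.895 m·K/W
  R'_cork board = ln(0.574/0.493)/(2πk) = 0.1521/(2π·0.0518) = 0.4674 m·K/W
  R'_conv,out = 1/(2πr h) = 1/(2π·0.574·12.8) = 0.02166 m·K/W
ΣR = 8.572×10^-5 + 6.895 + 0.4674 + 0.02166 = 7.384 m·K/W
Q' = ΔT/ΣR = (91.8 °C − 13.4 °C)/7.384 = 10.62 W/m
From the inner boundary to the aerogel blanket/cork board interface, ΣR_partial = 6.895 m·K/W.
T_interface = T_in − Q'·ΣR_partial = 91.8 °C − (10.62)(6.895) = 18.6 °C

T = 18.6 °C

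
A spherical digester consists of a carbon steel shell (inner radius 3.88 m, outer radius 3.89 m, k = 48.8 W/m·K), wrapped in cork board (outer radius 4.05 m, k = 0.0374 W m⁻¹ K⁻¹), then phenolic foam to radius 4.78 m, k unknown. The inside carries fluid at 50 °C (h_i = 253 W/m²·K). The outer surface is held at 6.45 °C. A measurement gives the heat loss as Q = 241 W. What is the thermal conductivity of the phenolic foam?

ΣR = ΔT/Q = |50 − 6.45|/241 = 0.1807 K/W
Known resistances:
  R_conv,in = 1/(4πr²h) = 1/(4π·3.88²·253) = 2.089×10^-5 K/W
  R_carbon steel = (1/3.88 − 1/3.89)/(4πk) = 6.626×10^-4/(4π·48.8) = 1.080×10^-6 K/W
  R_cork board = (1/3.89 − 1/4.05)/(4πk) = 0.01016/(4π·0.0374) = 0.02161 K/W
R_phenolic foam = ΣR − ΣR_known = 0.1807 − 0.02163 = 0.1591 K/W
(1/r₁−1/r₂)/(4πk) = 0.1591 ⇒ k = 0.03771/(4π·0.1591) = 0.0189 W/m·K

k = 0.0189 W/m·K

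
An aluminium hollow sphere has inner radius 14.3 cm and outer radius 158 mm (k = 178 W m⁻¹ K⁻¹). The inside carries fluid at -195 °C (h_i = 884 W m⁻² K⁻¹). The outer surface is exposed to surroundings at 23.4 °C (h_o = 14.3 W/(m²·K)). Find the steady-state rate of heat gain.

Q = 960 W

Resistance network (inner→outer):
  R_conv,in = 1/(4πr²h) = 1/(4π·0.143²·884) = 0.004402 K/W
  R_aluminium = (1/0.143 − 1/0.158)/(4πk) = 0.6639/(4π·178) = 2.968×10^-4 K/W
  R_conv,out = 1/(4πr²h) = 1/(4π·0.158²·14.3) = 0.2229 K/W
ΣR = 0.004402 + 2.968×10^-4 + 0.2229 = 0.2276 K/W
Q = ΔT/ΣR = (-195 °C − 23.4 °C)/0.2276 = -960 W
(Negative Q ⇒ heat flows inward; heat gain = 960 W.)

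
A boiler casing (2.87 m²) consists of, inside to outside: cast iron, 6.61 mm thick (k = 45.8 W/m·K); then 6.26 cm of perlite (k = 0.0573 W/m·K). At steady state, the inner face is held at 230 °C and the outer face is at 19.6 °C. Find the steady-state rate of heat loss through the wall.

Treat each layer as a resistance in series:
  R_cast iron = L/(kA) = 0.00661/(45.8·2.87) = 5.029×10^-5 K/W
  R_perlite = L/(kA) = 0.0626/(0.0573·2.87) = 0.3807 K/W
ΣR = 5.029×10^-5 + 0.3807 = 0.3808 K/W
Q = ΔT/ΣR = (230 °C − 19.6 °C)/0.3808 = 553 W

Q = 553 W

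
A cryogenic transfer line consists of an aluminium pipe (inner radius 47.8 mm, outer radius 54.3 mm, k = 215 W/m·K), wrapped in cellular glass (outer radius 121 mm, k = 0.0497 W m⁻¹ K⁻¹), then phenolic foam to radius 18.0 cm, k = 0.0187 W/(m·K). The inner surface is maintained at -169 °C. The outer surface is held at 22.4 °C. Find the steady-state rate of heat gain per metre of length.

Series thermal resistances, inner to outer:
  R'_aluminium = ln(0.0543/0.0478)/(2πk) = 0.1275/(2π·215) = 9.438×10^-5 m·K/W
  R'_cellular glass = ln(0.121/0.0543)/(2πk) = 0.8013/(2π·0.0497) = 2.566 m·K/W
  R'_phenolic foam = ln(0.180/0.121)/(2πk) = 0.3972/(2π·0.0187) = 3.380 m·K/W
ΣR = 9.438×10^-5 + 2.566 + 3.380 = 5.946 m·K/W
Q' = ΔT/ΣR = (-169 °C − 22.4 °C)/5.946 = -32.2 W/m
(Negative Q' ⇒ heat flows inward; heat gain = 32.2 W/m.)

Q' = 32.2 W/m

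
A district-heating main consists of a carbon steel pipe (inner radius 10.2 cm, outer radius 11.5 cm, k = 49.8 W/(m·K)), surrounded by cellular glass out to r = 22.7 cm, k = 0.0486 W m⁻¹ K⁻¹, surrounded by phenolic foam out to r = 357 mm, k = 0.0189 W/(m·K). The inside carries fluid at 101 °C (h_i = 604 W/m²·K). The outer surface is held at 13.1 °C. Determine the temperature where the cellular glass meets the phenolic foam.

T = 68.6 °C

Treat each layer as a resistance in series:
  R'_conv,in = 1/(2πr h) = 1/(2π·0.102·604) = 0.002583 m·K/W
  R'_carbon steel = ln(0.115/0.102)/(2πk) = 0.1200/(2π·49.8) = 3.834×10^-4 m·K/W
  R'_cellular glass = ln(0.227/0.115)/(2πk) = 0.6800/(2π·0.0486) = 2.227 m·K/W
  R'_phenolic foam = ln(0.357/0.227)/(2πk) = 0.4528/(2π·0.0189) = 3.813 m·K/W
ΣR = 0.002583 + 3.834×10^-4 + 2.227 + 3.813 = 6.043 m·K/W
Q' = ΔT/ΣR = (101 °C − 13.1 °C)/6.043 = 14.55 W/m
From the inner boundary to the cellular glass/phenolic foam interface, ΣR_partial = 2.230 m·K/W.
T_interface = T_in − Q'·ΣR_partial = 101 °C − (14.55)(2.230) = 68.6 °C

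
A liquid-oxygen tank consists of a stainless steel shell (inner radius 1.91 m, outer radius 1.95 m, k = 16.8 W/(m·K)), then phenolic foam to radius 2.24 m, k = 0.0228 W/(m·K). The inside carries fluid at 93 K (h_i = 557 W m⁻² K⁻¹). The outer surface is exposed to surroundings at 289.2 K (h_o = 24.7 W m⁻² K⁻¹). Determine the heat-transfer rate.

Series thermal resistances, inner to outer:
  R_conv,in = 1/(4πr²h) = 1/(4π·1.91²·557) = 3.916×10^-5 K/W
  R_stainless steel = (1/1.91 − 1/1.95)/(4πk) = 0.01074/(4π·16.8) = 5.087×10^-5 K/W
  R_phenolic foam = (1/1.95 − 1/2.24)/(4πk) = 0.06639/(4π·0.0228) = 0.2317 K/W
  R_conv,out = 1/(4πr²h) = 1/(4π·2.24²·24.7) = 6.421×10^-4 K/W
ΣR = 3.916×10^-5 + 5.087×10^-5 + 0.2317 + 6.421×10^-4 = 0.2324 K/W
Q = ΔT/ΣR = (93 K − 289.2 K)/0.2324 = -844 W
(Negative Q ⇒ heat flows inward; heat gain = 844 W.)

Q = 844 W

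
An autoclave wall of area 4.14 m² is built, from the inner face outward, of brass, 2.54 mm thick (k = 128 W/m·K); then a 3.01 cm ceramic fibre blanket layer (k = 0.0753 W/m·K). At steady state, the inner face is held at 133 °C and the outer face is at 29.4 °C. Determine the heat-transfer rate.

Resistance network (inner→outer):
  R_brass = L/(kA) = 0.00254/(128·4.14) = 4.793×10^-6 K/W
  R_ceramic fibre blanket = L/(kA) = 0.0301/(0.0753·4.14) = 0.09655 K/W
ΣR = 4.793×10^-6 + 0.09655 = 0.09655 K/W
Q = ΔT/ΣR = (133 °C − 29.4 °C)/0.09655 = 1070 W

Q = 1070 W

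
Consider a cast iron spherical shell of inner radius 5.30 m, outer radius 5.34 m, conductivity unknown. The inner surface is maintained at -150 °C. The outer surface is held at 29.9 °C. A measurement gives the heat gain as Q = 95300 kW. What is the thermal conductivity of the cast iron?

ΣR = ΔT/Q = |-150 − 29.9|/9.53×10^7 = 1.888×10^-6 K/W
(1/r₁−1/r₂)/(4πk) = 1.888×10^-6 ⇒ k = 0.001413/(4π·1.888×10^-6) = 59.6 W/m·K

k = 59.6 W/m·K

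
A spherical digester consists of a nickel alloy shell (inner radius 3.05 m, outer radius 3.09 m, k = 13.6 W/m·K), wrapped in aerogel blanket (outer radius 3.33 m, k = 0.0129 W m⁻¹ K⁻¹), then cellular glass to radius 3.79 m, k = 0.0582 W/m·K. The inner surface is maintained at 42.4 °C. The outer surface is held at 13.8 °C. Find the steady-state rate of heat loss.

Q = 148 W

Treat each layer as a resistance in series:
  R_nickel alloy = (1/3.05 − 1/3.09)/(4πk) = 0.004244/(4π·13.6) = 2.483×10^-5 K/W
  R_aerogel blanket = (1/3.09 − 1/3.33)/(4πk) = 0.02332/(4π·0.0129) = 0.1439 K/W
  R_cellular glass = (1/3.33 − 1/3.79)/(4πk) = 0.03645/(4π·0.0582) = 0.04984 K/W
ΣR = 2.483×10^-5 + 0.1439 + 0.04984 = 0.1938 K/W
Q = ΔT/ΣR = (42.4 °C − 13.8 °C)/0.1938 = 148 W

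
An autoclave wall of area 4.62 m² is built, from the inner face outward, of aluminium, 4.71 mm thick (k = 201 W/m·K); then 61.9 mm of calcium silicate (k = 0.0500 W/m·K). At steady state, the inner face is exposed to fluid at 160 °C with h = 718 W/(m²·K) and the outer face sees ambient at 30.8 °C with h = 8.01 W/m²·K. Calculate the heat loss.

Resistance network (inner→outer):
  R_conv,in = 1/(hA) = 1/(718·4.62) = 3.015×10^-4 K/W
  R_aluminium = L/(kA) = 0.00471/(201·4.62) = 5.072×10^-6 K/W
  R_calcium silicate = L/(kA) = 0.0619/(0.0500·4.62) = 0.2680 K/W
  R_conv,out = 1/(hA) = 1/(8.01·4.62) = 0.02702 K/W
ΣR = 3.015×10^-4 + 5.072×10^-6 + 0.2680 + 0.02702 = 0.2953 K/W
Q = ΔT/ΣR = (160 °C − 30.8 °C)/0.2953 = 438 W

Q = 438 W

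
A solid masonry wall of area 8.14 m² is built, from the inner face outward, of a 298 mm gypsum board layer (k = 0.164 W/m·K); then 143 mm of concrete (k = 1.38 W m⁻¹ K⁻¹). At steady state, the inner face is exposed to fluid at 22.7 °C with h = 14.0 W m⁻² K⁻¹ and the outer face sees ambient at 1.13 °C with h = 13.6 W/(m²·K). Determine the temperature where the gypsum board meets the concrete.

Resistance network (inner→outer):
  R_conv,in = 1/(hA) = 1/(14.0·8.14) = 0.008775 K/W
  R_gypsum board = L/(kA) = 0.298/(0.164·8.14) = 0.2232 K/W
  R_concrete = L/(kA) = 0.143/(1.38·8.14) = 0.01273 K/W
  R_conv,out = 1/(hA) = 1/(13.6·8.14) = 0.009033 K/W
ΣR = 0.008775 + 0.2232 + 0.01273 + 0.009033 = 0.2537 K/W
Q = ΔT/ΣR = (22.7 °C − 1.13 °C)/0.2537 = 85.02 W
From the inner boundary to the gypsum board/concrete interface, ΣR_partial = 0.2320 K/W.
T_interface = T_in − Q·ΣR_partial = 22.7 °C − (85.02)(0.2320) = 2.98 °C

T = 2.98 °C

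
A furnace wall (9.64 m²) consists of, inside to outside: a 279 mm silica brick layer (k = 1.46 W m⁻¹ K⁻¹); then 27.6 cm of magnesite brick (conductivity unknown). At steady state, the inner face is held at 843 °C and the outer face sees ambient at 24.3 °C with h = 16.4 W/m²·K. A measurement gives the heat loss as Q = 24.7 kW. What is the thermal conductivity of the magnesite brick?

k = 4.09 W/m·K

ΣR = ΔT/Q = |843 − 24.3|/24700 = 0.03315 K/W
Known resistances:
  R_silica brick = L/(kA) = 0.279/(1.46·9.64) = 0.01982 K/W
  R_conv,out = 1/(hA) = 1/(16.4·9.64) = 0.006325 K/W
R_magnesite brick = ΣR − ΣR_known = 0.03315 − 0.02615 = 0.007000 K/W
L/(kA) = 0.007000 ⇒ k = 0.276/(0.007000·9.64) = 4.09 W/m·K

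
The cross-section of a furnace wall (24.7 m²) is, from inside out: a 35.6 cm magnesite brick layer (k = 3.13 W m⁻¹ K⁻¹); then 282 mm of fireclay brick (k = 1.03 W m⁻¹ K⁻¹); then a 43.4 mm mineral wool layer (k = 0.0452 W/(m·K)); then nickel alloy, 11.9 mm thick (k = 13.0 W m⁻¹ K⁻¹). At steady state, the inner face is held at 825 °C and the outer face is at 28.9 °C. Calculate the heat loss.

Treat each layer as a resistance in series:
  R_magnesite brick = L/(kA) = 0.356/(3.13·24.7) = 0.004605 K/W
  R_fireclay brick = L/(kA) = 0.282/(1.03·24.7) = 0.01108 K/W
  R_mineral wool = L/(kA) = 0.0434/(0.0452·24.7) = 0.03887 K/W
  R_nickel alloy = L/(kA) = 0.0119/(13.0·24.7) = 3.706×10^-5 K/W
ΣR = 0.004605 + 0.01108 + 0.03887 + 3.706×10^-5 = 0.05459 K/W
Q = ΔT/ΣR = (825 °C − 28.9 °C)/0.05459 = 14600 W

Q = 14.6 kW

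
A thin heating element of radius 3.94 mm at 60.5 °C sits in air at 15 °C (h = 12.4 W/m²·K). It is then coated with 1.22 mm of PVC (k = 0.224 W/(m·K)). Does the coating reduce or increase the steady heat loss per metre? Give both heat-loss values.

increases: 14.0 → 17.0 W/m

Critical radius for a cylinder: r_cr = k/h = 0.0181 m = 1.81 cm.
Outer radius after coating: r₂ = 0.00394 + 0.00122 = 0.00516 m.
Since r₁ < r_cr and r₂ ≤ r_cr, the coating moves toward the maximum at r_cr — heat loss rises.
Bare: R = 1/(2πr₁h) = 3.258 m·K/W; Q = 45.5/3.258 = 14.0 W/m.
Coated: R = R_cond + R_conv = 2.679 m·K/W; Q = 45.5/2.679 = 17.0 W/m.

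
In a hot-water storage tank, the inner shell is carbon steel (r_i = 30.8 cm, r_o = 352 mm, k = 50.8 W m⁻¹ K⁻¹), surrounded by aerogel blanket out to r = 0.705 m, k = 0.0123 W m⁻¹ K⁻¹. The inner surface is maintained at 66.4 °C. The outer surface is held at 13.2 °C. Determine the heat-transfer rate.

Q = 5.78 W

Treat each layer as a resistance in series:
  R_carbon steel = (1/0.308 − 1/0.352)/(4πk) = 0.4058/(4π·50.8) = 6.357×10^-4 K/W
  R_aerogel blanket = (1/0.352 − 1/0.705)/(4πk) = 1.422/(4π·0.0123) = 9.203 K/W
ΣR = 6.357×10^-4 + 9.203 = 9.204 K/W
Q = ΔT/ΣR = (66.4 °C − 13.2 °C)/9.204 = 5.78 W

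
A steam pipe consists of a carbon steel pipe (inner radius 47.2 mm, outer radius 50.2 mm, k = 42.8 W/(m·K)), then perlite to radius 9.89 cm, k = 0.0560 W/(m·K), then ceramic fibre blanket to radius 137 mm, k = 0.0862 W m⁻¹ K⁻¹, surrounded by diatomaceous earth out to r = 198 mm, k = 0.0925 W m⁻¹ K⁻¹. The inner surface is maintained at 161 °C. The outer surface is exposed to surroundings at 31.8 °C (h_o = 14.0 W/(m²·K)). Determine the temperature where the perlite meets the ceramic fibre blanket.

Series thermal resistances, inner to outer:
  R'_carbon steel = ln(0.0502/0.0472)/(2πk) = 0.06162/(2π·42.8) = 2.291×10^-4 m·K/W
  R'_perlite = ln(0.0989/0.0502)/(2πk) = 0.6781/(2π·0.0560) = 1.927 m·K/W
  R'_ceramic fibre blanket = ln(0.137/0.0989)/(2πk) = 0.3259/(2π·0.0862) = 0.6017 m·K/W
  R'_diatomaceous earth = ln(0.198/0.137)/(2πk) = 0.3683/(2π·0.0925) = 0.6337 m·K/W
  R'_conv,out = 1/(2πr h) = 1/(2π·0.198·14.0) = 0.05742 m·K/W
ΣR = 2.291×10^-4 + 1.927 + 0.6017 + 0.6337 + 0.05742 = 3.220 m·K/W
Q' = ΔT/ΣR = (161 °C − 31.8 °C)/3.220 = 40.12 W/m
From the inner boundary to the perlite/ceramic fibre blanket interface, ΣR_partial = 1.927 m·K/W.
T_interface = T_in − Q'·ΣR_partial = 161 °C − (40.12)(1.927) = 83.7 °C

T = 83.7 °C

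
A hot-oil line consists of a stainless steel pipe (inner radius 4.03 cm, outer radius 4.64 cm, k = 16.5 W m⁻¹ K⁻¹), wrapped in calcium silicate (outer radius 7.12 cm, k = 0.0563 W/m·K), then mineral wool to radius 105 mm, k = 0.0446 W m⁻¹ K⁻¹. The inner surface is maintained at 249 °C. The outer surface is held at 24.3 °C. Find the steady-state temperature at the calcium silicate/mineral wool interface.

Series thermal resistances, inner to outer:
  R'_stainless steel = ln(0.0464/0.0403)/(2πk) = 0.1409/(2π·16.5) = 0.001360 m·K/W
  R'_calcium silicate = ln(0.0712/0.0464)/(2πk) = 0.4282/(2π·0.0563) = 1.210 m·K/W
  R'_mineral wool = ln(0.105/0.0712)/(2πk) = 0.3885/(2π·0.0446) = 1.386 m·K/W
ΣR = 0.001360 + 1.210 + 1.386 = 2.597 m·K/W
Q' = ΔT/ΣR = (249 °C − 24.3 °C)/2.597 = 86.52 W/m
From the inner boundary to the calcium silicate/mineral wool interface, ΣR_partial = 1.211 m·K/W.
T_interface = T_in − Q'·ΣR_partial = 249 °C − (86.52)(1.211) = 144 °C

T = 144 °C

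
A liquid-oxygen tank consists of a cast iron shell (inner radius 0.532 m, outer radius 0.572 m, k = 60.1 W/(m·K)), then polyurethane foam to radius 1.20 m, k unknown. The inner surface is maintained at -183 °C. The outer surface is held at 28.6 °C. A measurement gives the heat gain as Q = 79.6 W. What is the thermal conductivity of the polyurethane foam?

k = 0.0274 W/m·K

ΣR = ΔT/Q = |-183 − 28.6|/79.6 = 2.658 K/W
Known resistances:
  R_cast iron = (1/0.532 − 1/0.572)/(4πk) = 0.1314/(4π·60.1) = 1.740×10^-4 K/W
R_polyurethane foam = ΣR − ΣR_known = 2.658 − 1.740×10^-4 = 2.658 K/W
(1/r₁−1/r₂)/(4πk) = 2.658 ⇒ k = 0.9149/(4π·2.658) = 0.0274 W/m·K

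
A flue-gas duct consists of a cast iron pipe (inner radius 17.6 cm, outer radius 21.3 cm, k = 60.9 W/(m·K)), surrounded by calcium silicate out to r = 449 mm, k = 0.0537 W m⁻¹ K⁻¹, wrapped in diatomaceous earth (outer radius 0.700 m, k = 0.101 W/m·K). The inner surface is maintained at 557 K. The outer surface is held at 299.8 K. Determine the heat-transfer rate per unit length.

Treat each layer as a resistance in series:
  R'_cast iron = ln(0.213/0.176)/(2πk) = 0.1908/(2π·60.9) = 4.987×10^-4 m·K/W
  R'_calcium silicate = ln(0.449/0.213)/(2πk) = 0.7457/(2π·0.0537) = 2.210 m·K/W
  R'_diatomaceous earth = ln(0.700/0.449)/(2πk) = 0.4441/(2π·0.101) = 0.6997 m·K/W
ΣR = 4.987×10^-4 + 2.210 + 0.6997 = 2.910 m·K/W
Q' = ΔT/ΣR = (557 K − 299.8 K)/2.910 = 88.4 W/m

Q' = 88.4 W/m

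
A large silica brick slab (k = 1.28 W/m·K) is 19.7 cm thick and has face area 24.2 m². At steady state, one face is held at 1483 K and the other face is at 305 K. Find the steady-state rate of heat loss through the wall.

Q = kA·ΔT/L = 1.28 × 24.2 × |1483 K − 305 K| / 0.197 = 1.85×10^5 W

Q = 185 kW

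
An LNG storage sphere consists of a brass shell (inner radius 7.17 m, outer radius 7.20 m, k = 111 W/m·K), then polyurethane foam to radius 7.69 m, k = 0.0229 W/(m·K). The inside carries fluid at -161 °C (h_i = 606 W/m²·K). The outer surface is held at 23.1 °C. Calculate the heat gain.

Q = 5990 W

Treat each layer as a resistance in series:
  R_conv,in = 1/(4πr²h) = 1/(4π·7.17²·606) = 2.554×10^-6 K/W
  R_brass = (1/7.17 − 1/7.20)/(4πk) = 5.811×10^-4/(4π·111) = 4.166×10^-7 K/W
  R_polyurethane foam = (1/7.20 − 1/7.69)/(4πk) = 0.008850/(4π·0.0229) = 0.03075 K/W
ΣR = 2.554×10^-6 + 4.166×10^-7 + 0.03075 = 0.03075 K/W
Q = ΔT/ΣR = (-161 °C − 23.1 °C)/0.03075 = -5990 W
(Negative Q ⇒ heat flows inward; heat gain = 5990 W.)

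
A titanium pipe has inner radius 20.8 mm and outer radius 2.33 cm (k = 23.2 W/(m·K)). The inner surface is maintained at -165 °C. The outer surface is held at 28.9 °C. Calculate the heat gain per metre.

Q' = 2πk·ΔT/ln(r₂/r₁) = 2π × 23.2 × 193.9 / ln(0.0233/0.0208) = 2.49×10^5 W/m

Q' = 249 kW/m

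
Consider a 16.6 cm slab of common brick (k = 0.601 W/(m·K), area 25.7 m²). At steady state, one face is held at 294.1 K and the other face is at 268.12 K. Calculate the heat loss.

Q = kA·ΔT/L = 0.601 × 25.7 × |294.1 K − 268.12 K| / 0.166 = 2420 W

Q = 2420 W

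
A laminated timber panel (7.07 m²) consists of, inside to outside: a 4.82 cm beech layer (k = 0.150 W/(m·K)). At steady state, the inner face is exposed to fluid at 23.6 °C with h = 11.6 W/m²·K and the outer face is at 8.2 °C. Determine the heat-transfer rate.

Series thermal resistances, inner to outer:
  R_conv,in = 1/(hA) = 1/(11.6·7.07) = 0.01219 K/W
  R_beech = L/(kA) = 0.0482/(0.150·7.07) = 0.04545 K/W
ΣR = 0.01219 + 0.04545 = 0.05764 K/W
Q = ΔT/ΣR = (23.6 °C − 8.2 °C)/0.05764 = 267 W

Q = 267 W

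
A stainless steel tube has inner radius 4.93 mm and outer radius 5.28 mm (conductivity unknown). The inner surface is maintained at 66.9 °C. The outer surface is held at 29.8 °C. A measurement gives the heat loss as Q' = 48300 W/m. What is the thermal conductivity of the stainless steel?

k = 14.2 W/m·K

ΣR = ΔT/Q' = |66.9 − 29.8|/48300 = 7.681×10^-4 m·K/W
ln(r₂/r₁)/(2πk) = 7.681×10^-4 ⇒ k = 0.06859/(2π·7.681×10^-4) = 14.2 W/m·K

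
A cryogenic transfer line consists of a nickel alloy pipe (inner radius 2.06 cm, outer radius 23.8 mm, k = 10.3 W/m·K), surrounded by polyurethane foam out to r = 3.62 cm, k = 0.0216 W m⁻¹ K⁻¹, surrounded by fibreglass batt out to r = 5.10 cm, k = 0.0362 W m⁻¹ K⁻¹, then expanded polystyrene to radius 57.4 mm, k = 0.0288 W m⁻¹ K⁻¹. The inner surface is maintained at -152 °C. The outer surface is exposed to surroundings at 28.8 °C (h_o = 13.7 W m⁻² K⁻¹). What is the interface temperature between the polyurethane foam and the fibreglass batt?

T = -49.5 °C

Treat each layer as a resistance in series:
  R'_nickel alloy = ln(0.0238/0.0206)/(2πk) = 0.1444/(2π·10.3) = 0.002231 m·K/W
  R'_polyurethane foam = ln(0.0362/0.0238)/(2πk) = 0.4194/(2π·0.0216) = 3.090 m·K/W
  R'_fibreglass batt = ln(0.0510/0.0362)/(2πk) = 0.3428/(2π·0.0362) = 1.507 m·K/W
  R'_expanded polystyrene = ln(0.0574/0.0510)/(2πk) = 0.1182/(2π·0.0288) = 0.6533 m·K/W
  R'_conv,out = 1/(2πr h) = 1/(2π·0.0574·13.7) = 0.2024 m·K/W
ΣR = 0.002231 + 3.090 + 1.507 + 0.6533 + 0.2024 = 5.455 m·K/W
Q' = ΔT/ΣR = (-152 °C − 28.8 °C)/5.455 = -33.14 W/m
From the inner boundary to the polyurethane foam/fibreglass batt interface, ΣR_partial = 3.092 m·K/W.
T_interface = T_in − Q'·ΣR_partial = -152 °C − (-33.14)(3.092) = -49.5 °C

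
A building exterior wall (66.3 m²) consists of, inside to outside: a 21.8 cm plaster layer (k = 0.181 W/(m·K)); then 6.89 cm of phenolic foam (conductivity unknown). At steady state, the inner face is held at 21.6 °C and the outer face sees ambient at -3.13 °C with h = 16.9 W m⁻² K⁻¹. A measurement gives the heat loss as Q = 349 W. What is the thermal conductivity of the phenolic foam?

k = 0.0201 W/m·K

ΣR = ΔT/Q = |21.6 − -3.13|/349 = 0.07086 K/W
Known resistances:
  R_plaster = L/(kA) = 0.218/(0.181·66.3) = 0.01817 K/W
  R_conv,out = 1/(hA) = 1/(16.9·66.3) = 8.925×10^-4 K/W
R_phenolic foam = ΣR − ΣR_known = 0.07086 − 0.01906 = 0.05180 K/W
L/(kA) = 0.05180 ⇒ k = 0.0689/(0.05180·66.3) = 0.0201 W/m·K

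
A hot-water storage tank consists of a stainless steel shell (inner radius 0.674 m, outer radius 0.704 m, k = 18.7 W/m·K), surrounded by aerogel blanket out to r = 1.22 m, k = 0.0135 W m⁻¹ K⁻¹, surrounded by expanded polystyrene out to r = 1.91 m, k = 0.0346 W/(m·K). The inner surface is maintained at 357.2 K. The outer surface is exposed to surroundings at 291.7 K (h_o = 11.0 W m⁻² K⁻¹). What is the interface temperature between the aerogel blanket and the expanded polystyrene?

T = 302.3 K

Resistance network (inner→outer):
  R_stainless steel = (1/0.674 − 1/0.704)/(4πk) = 0.06322/(4π·18.7) = 2.691×10^-4 K/W
  R_aerogel blanket = (1/0.704 − 1/1.22)/(4πk) = 0.6008/(4π·0.0135) = 3.541 K/W
  R_expanded polystyrene = (1/1.22 − 1/1.91)/(4πk) = 0.2961/(4π·0.0346) = 0.6810 K/W
  R_conv,out = 1/(4πr²h) = 1/(4π·1.91²·11.0) = 0.001983 K/W
ΣR = 2.691×10^-4 + 3.541 + 0.6810 + 0.001983 = 4.224 K/W
Q = ΔT/ΣR = (357.2 K − 291.7 K)/4.224 = 15.51 W
From the inner boundary to the aerogel blanket/expanded polystyrene interface, ΣR_partial = 3.541 K/W.
T_interface = T_in − Q·ΣR_partial = 357.2 K − (15.51)(3.541) = 302.3 K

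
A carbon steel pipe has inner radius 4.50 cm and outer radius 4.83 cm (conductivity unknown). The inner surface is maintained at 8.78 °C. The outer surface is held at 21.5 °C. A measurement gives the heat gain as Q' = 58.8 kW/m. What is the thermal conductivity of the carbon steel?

ΣR = ΔT/Q' = |8.78 − 21.5|/58800 = 2.163×10^-4 m·K/W
ln(r₂/r₁)/(2πk) = 2.163×10^-4 ⇒ k = 0.07077/(2π·2.163×10^-4) = 52.1 W/m·K

k = 52.1 W/m·K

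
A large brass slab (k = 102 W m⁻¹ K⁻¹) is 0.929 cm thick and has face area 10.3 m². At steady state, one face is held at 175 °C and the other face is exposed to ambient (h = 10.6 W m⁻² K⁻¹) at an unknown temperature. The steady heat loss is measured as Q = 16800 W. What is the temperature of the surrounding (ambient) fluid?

T_out = 21.0 °C

Series resistances:
  R_brass = L/(kA) = 0.00929/(102·10.3) = 8.843×10^-6 K/W
  R_conv,out = 1/(hA) = 1/(10.6·10.3) = 0.009159 K/W
ΣR = 0.009168 K/W
ΔT = Q·ΣR = 16800 × 0.009168 = 154.0 K
Heat flows outward, so T_out = T_in − ΔT = 175 − 154.0 = 21.0 °C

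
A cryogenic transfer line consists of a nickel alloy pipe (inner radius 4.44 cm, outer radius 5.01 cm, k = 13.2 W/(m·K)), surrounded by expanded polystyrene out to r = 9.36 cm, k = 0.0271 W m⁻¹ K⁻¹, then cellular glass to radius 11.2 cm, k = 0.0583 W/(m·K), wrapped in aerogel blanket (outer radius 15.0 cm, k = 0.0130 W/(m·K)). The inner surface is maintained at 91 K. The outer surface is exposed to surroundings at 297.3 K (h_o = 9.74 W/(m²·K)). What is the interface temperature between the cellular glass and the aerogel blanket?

Treat each layer as a resistance in series:
  R'_nickel alloy = ln(0.0501/0.0444)/(2πk) = 0.1208/(2π·13.2) = 0.001456 m·K/W
  R'_expanded polystyrene = ln(0.0936/0.0501)/(2πk) = 0.6250/(2π·0.0271) = 3.671 m·K/W
  R'_cellular glass = ln(0.112/0.0936)/(2πk) = 0.1795/(2π·0.0583) = 0.4899 m·K/W
  R'_aerogel blanket = ln(0.150/0.112)/(2πk) = 0.2921/(2π·0.0130) = 3.577 m·K/W
  R'_conv,out = 1/(2πr h) = 1/(2π·0.150·9.74) = 0.1089 m·K/W
ΣR = 0.001456 + 3.671 + 0.4899 + 3.577 + 0.1089 = 7.848 m·K/W
Q' = ΔT/ΣR = (91 K − 297.3 K)/7.848 = -26.29 W/m
From the inner boundary to the cellular glass/aerogel blanket interface, ΣR_partial = 4.162 m·K/W.
T_interface = T_in − Q'·ΣR_partial = 91 K − (-26.29)(4.162) = 200.4 K

T = 200.4 K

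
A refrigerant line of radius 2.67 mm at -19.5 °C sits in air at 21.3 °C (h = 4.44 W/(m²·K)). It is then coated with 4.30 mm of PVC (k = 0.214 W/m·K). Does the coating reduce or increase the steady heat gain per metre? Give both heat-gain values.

increases: 3.04 → 6.97 W/m

Critical radius for a cylinder: r_cr = k/h = 0.0482 m = 4.82 cm.
Outer radius after coating: r₂ = 0.00267 + 0.00430 = 0.00697 m.
Since r₁ < r_cr and r₂ ≤ r_cr, the coating moves toward the maximum at r_cr — heat gain rises.
Bare: R = 1/(2πr₁h) = 13.43 m·K/W; Q = 40.8/13.43 = 3.04 W/m.
Coated: R = R_cond + R_conv = 5.856 m·K/W; Q = 40.8/5.856 = 6.97 W/m.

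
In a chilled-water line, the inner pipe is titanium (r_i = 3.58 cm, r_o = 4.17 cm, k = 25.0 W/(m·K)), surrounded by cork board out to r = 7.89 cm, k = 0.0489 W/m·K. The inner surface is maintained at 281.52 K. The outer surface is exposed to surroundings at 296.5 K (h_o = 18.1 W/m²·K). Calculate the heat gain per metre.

Resistance network (inner→outer):
  R'_titanium = ln(0.0417/0.0358)/(2πk) = 0.1526/(2π·25.0) = 9.712×10^-4 m·K/W
  R'_cork board = ln(0.0789/0.0417)/(2πk) = 0.6377/(2π·0.0489) = 2.075 m·K/W
  R'_conv,out = 1/(2πr h) = 1/(2π·0.0789·18.1) = 0.1114 m·K/W
ΣR = 9.712×10^-4 + 2.075 + 0.1114 = 2.187 m·K/W
Q' = ΔT/ΣR = (281.52 K − 296.5 K)/2.187 = -6.85 W/m
(Negative Q' ⇒ heat flows inward; heat gain = 6.85 W/m.)

Q' = 6.85 W/m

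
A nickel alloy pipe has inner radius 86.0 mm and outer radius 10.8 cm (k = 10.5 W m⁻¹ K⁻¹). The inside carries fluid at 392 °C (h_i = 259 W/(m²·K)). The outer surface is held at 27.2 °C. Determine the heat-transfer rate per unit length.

Q' = 34400 W/m

Resistance network (inner→outer):
  R'_conv,in = 1/(2πr h) = 1/(2π·0.0860·259) = 0.007145 m·K/W
  R'_nickel alloy = ln(0.108/0.0860)/(2πk) = 0.2278/(2π·10.5) = 0.003453 m·K/W
ΣR = 0.007145 + 0.003453 = 0.01060 m·K/W
Q' = ΔT/ΣR = (392 °C − 27.2 °C)/0.01060 = 34400 W/m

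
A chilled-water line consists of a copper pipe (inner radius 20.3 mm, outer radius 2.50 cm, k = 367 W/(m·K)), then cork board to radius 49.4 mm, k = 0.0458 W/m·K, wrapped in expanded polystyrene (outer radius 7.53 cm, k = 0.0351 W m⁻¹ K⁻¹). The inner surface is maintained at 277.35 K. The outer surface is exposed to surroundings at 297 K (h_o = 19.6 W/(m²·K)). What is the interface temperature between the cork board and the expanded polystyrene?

T = 288.0 K

Resistance network (inner→outer):
  R'_copper = ln(0.0250/0.0203)/(2πk) = 0.2083/(2π·367) = 9.031×10^-5 m·K/W
  R'_cork board = ln(0.0494/0.0250)/(2πk) = 0.6811/(2π·0.0458) = 2.367 m·K/W
  R'_expanded polystyrene = ln(0.0753/0.0494)/(2πk) = 0.4215/(2π·0.0351) = 1.911 m·K/W
  R'_conv,out = 1/(2πr h) = 1/(2π·0.0753·19.6) = 0.1078 m·K/W
ΣR = 9.031×10^-5 + 2.367 + 1.911 + 0.1078 = 4.386 m·K/W
Q' = ΔT/ΣR = (277.35 K − 297 K)/4.386 = -4.480 W/m
From the inner boundary to the cork board/expanded polystyrene interface, ΣR_partial = 2.367 m·K/W.
T_interface = T_in − Q'·ΣR_partial = 277.35 K − (-4.480)(2.367) = 288.0 K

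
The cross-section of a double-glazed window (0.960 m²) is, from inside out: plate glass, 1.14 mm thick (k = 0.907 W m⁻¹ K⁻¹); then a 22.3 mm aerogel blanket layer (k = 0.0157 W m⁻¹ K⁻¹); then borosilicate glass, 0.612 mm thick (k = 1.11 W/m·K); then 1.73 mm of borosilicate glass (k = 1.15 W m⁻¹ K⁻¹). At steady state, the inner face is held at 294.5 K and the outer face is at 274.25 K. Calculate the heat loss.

Series thermal resistances, inner to outer:
  R_plate glass = L/(kA) = 0.00114/(0.907·0.960) = 0.001309 K/W
  R_aerogel blanket = L/(kA) = 0.0223/(0.0157·0.960) = 1.480 K/W
  R_borosilicate glass = L/(kA) = 6.12×10^-4/(1.11·0.960) = 5.743×10^-4 K/W
  R_borosilicate glass = L/(kA) = 0.00173/(1.15·0.960) = 0.001567 K/W
ΣR = 0.001309 + 1.480 + 5.743×10^-4 + 0.001567 = 1.483 K/W
Q = ΔT/ΣR = (294.5 K − 274.25 K)/1.483 = 13.7 W

Q = 13.7 W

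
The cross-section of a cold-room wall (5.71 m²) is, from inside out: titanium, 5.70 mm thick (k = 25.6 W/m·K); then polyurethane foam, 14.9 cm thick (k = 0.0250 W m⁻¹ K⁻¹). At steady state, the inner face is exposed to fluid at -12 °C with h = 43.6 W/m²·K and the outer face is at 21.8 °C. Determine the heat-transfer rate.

Treat each layer as a resistance in series:
  R_conv,in = 1/(hA) = 1/(43.6·5.71) = 0.004017 K/W
  R_titanium = L/(kA) = 0.00570/(25.6·5.71) = 3.899×10^-5 K/W
  R_polyurethane foam = L/(kA) = 0.149/(0.0250·5.71) = 1.044 K/W
ΣR = 0.004017 + 3.899×10^-5 + 1.044 = 1.048 K/W
Q = ΔT/ΣR = (-12 °C − 21.8 °C)/1.048 = -32.3 W
(Negative Q ⇒ heat flows inward; heat gain = 32.3 W.)

Q = 32.3 W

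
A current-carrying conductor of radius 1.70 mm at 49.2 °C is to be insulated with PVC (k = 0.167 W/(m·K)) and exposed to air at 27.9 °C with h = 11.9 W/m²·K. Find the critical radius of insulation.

For a cylinder, r_cr = k_ins/h = 0.167/11.9 = 0.0140 m = 1.40 cm

r_cr = 1.40 cm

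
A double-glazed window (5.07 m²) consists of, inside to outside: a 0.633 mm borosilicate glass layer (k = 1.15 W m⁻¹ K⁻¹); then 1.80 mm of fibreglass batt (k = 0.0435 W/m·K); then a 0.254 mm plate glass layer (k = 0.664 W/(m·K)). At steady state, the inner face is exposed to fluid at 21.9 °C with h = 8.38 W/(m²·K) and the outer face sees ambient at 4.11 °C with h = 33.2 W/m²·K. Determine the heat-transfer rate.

Q = 470 W

Treat each layer as a resistance in series:
  R_conv,in = 1/(hA) = 1/(8.38·5.07) = 0.02354 K/W
  R_borosilicate glass = L/(kA) = 6.33×10^-4/(1.15·5.07) = 1.086×10^-4 K/W
  R_fibreglass batt = L/(kA) = 0.00180/(0.0435·5.07) = 0.008162 K/W
  R_plate glass = L/(kA) = 2.54×10^-4/(0.664·5.07) = 7.545×10^-5 K/W
  R_conv,out = 1/(hA) = 1/(33.2·5.07) = 0.005941 K/W
ΣR = 0.02354 + 1.086×10^-4 + 0.008162 + 7.545×10^-5 + 0.005941 = 0.03783 K/W
Q = ΔT/ΣR = (21.9 °C − 4.11 °C)/0.03783 = 470 W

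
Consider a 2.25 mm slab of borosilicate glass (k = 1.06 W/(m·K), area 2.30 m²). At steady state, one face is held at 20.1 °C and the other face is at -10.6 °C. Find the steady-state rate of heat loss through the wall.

Q = kA·ΔT/L = 1.06 × 2.30 × |20.1 °C − -10.6 °C| / 0.00225 = 33300 W

Q = 33300 W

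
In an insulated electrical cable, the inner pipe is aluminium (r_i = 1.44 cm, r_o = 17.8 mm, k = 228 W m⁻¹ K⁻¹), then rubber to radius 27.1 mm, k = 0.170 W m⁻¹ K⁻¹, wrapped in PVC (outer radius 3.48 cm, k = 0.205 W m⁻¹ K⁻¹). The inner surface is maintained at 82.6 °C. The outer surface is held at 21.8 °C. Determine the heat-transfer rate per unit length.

Series thermal resistances, inner to outer:
  R'_aluminium = ln(0.0178/0.0144)/(2πk) = 0.2120/(2π·228) = 1.480×10^-4 m·K/W
  R'_rubber = ln(0.0271/0.0178)/(2πk) = 0.4203/(2π·0.170) = 0.3935 m·K/W
  R'_PVC = ln(0.0348/0.0271)/(2πk) = 0.2501/(2π·0.205) = 0.1942 m·K/W
ΣR = 1.480×10^-4 + 0.3935 + 0.1942 = 0.5878 m·K/W
Q' = ΔT/ΣR = (82.6 °C − 21.8 °C)/0.5878 = 103 W/m

Q' = 103 W/m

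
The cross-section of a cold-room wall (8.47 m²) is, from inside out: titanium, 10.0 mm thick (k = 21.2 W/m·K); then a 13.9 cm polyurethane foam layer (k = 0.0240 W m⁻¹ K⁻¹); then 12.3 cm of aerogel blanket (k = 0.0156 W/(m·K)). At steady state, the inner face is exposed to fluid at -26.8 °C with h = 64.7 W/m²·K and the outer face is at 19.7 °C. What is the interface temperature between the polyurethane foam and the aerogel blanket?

T = -7.08 °C

Series thermal resistances, inner to outer:
  R_conv,in = 1/(hA) = 1/(64.7·8.47) = 0.001825 K/W
  R_titanium = L/(kA) = 0.0100/(21.2·8.47) = 5.569×10^-5 K/W
  R_polyurethane foam = L/(kA) = 0.139/(0.0240·8.47) = 0.6838 K/W
  R_aerogel blanket = L/(kA) = 0.123/(0.0156·8.47) = 0.9309 K/W
ΣR = 0.001825 + 5.569×10^-5 + 0.6838 + 0.9309 = 1.617 K/W
Q = ΔT/ΣR = (-26.8 °C − 19.7 °C)/1.617 = -28.76 W
From the inner boundary to the polyurethane foam/aerogel blanket interface, ΣR_partial = 0.6857 K/W.
T_interface = T_in − Q·ΣR_partial = -26.8 °C − (-28.76)(0.6857) = -7.08 °C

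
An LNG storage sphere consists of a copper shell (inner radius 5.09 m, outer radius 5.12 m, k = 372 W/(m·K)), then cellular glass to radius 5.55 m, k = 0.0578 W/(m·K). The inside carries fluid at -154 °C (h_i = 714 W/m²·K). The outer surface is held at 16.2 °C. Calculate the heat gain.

Q = 8170 W

Series thermal resistances, inner to outer:
  R_conv,in = 1/(4πr²h) = 1/(4π·5.09²·714) = 4.302×10^-6 K/W
  R_copper = (1/5.09 − 1/5.12)/(4πk) = 0.001151/(4π·372) = 2.463×10^-7 K/W
  R_cellular glass = (1/5.12 − 1/5.55)/(4πk) = 0.01513/(4π·0.0578) = 0.02083 K/W
ΣR = 4.302×10^-6 + 2.463×10^-7 + 0.02083 = 0.02083 K/W
Q = ΔT/ΣR = (-154 °C − 16.2 °C)/0.02083 = -8170 W
(Negative Q ⇒ heat flows inward; heat gain = 8170 W.)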